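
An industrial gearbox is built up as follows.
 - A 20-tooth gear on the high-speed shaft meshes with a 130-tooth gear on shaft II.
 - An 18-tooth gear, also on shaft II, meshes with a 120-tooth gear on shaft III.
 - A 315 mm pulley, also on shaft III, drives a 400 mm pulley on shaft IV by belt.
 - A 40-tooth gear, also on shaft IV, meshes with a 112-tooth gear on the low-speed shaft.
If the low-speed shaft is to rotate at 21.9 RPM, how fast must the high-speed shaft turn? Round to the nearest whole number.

Overall ratio R = 6.5 × 6.6667 × 1.2698 × 2.8 = 154.07.
Required input speed = output speed × R = 21.9 × 154.07 = 3374.2 RPM.

3374 RPM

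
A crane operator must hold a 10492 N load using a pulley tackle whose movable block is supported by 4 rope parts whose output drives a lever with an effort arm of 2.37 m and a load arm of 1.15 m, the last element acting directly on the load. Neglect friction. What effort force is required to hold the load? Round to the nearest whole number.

1273 N

Block-and-tackle MA = number of supporting rope parts = 4.
Lever MA = effort arm / load arm = 2.37/1.15 = 2.0609.
Combined ideal MA = 4 × 2.0609 = 8.2435.
Effort = load / MA = 10492 / 8.2435 = 1272.8 N.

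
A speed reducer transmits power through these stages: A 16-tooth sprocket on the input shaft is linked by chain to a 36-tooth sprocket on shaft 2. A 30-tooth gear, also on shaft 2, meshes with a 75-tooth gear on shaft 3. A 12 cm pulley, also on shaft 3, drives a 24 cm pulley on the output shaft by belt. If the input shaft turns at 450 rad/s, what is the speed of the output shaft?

40 rad/s

the input shaft → shaft 2 (chain, 36/16): 450 ÷ 2.25 = 200 rad/s
shaft 2 → shaft 3 (gear mesh, 75/30): 200 ÷ 2.5 = 80 rad/s
shaft 3 → the output shaft (belt, 24/12): 80 ÷ 2 = 40 rad/s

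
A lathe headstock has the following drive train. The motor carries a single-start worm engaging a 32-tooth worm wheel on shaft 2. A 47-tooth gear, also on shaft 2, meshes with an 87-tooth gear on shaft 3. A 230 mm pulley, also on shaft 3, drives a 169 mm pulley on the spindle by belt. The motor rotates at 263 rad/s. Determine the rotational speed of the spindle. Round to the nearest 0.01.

6.04 rad/s

worm 32/1 = 32 → 263/32 = 8.2188 rad/s
gear mesh 87/47 = 1.8511 → 8.2188/1.8511 = 4.44 rad/s
belt 169/230 = 0.73478 → 4.44/0.73478 = 6.0426 rad/s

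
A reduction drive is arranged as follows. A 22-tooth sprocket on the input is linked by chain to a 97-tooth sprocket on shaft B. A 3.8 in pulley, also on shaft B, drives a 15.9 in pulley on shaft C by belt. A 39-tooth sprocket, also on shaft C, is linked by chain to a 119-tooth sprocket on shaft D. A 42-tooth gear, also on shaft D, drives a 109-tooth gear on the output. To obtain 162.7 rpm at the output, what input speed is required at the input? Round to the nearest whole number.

23769 rpm

Overall ratio R = 4.4091 × 4.1842 × 3.0513 × 2.5952 = 146.09.
Required input speed = output speed × R = 162.7 × 146.09 = 23769 rpm.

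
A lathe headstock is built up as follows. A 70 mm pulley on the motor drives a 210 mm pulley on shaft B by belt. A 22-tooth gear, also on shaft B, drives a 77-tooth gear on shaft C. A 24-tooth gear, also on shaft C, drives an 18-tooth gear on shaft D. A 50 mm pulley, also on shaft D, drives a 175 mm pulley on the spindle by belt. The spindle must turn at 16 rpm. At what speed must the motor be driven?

Overall ratio R = 3 × 3.5 × 0.75 × 3.5 = 27.562.
Required input speed = output speed × R = 16 × 27.562 = 441 rpm.

441 rpm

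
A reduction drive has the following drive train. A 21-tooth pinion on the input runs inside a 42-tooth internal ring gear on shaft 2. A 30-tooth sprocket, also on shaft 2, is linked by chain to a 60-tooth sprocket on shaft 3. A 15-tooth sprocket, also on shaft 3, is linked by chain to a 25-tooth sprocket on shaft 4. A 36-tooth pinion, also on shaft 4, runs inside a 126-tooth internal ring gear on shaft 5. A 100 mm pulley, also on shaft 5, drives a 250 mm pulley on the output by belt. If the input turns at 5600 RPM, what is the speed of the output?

96 RPM

internal gear 42/21 = 2 → 5600/2 = 2800 RPM
chain 60/30 = 2 → 2800/2 = 1400 RPM
chain 25/15 = 1.6667 → 1400/1.6667 = 840 RPM
internal gear 126/36 = 3.5 → 840/3.5 = 240 RPM
belt 250/100 = 2.5 → 240/2.5 = 96 RPM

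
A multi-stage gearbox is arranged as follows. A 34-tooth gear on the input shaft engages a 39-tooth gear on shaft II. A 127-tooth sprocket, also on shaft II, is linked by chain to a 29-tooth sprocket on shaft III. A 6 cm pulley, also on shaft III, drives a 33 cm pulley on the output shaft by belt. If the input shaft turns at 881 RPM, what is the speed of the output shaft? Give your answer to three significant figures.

the input shaft → shaft II (gear mesh, 39/34): 881 ÷ 1.1471 = 768.05 RPM
shaft II → shaft III (chain, 29/127): 768.05 ÷ 0.22835 = 3363.5 RPM
shaft III → the output shaft (belt, 33/6): 3363.5 ÷ 5.5 = 611.55 RPM

612 RPM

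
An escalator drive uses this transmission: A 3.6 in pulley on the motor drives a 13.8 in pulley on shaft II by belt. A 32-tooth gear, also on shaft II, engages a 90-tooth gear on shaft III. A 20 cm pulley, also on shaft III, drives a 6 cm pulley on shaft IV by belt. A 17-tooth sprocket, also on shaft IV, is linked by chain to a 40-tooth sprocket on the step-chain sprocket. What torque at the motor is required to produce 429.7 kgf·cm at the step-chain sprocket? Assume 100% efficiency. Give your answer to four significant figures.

56.46 kgf·cm

Overall ratio R = 3.8333 × 2.8125 × 0.3 × 2.3529 = 7.6103.
Input torque = output torque / R = 429.7 / 7.6103 = 56.463 kgf·cm.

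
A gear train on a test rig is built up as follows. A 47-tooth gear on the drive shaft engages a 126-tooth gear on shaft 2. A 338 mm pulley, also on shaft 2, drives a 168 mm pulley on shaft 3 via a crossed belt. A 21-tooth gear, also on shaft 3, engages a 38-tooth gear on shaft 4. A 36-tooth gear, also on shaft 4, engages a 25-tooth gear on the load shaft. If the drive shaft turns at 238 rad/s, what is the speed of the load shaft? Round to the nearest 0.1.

142.1 rad/s

Gear mesh: ratio = 126/47 = 2.6809, so shaft 2 turns at 238 / 2.6809 = 88.778 rad/s.
Belt: ratio = 168/338 = 0.49704, so shaft 3 turns at 88.778 / 0.49704 = 178.61 rad/s.
Gear mesh: ratio = 38/21 = 1.8095, so shaft 4 turns at 178.61 / 1.8095 = 98.707 rad/s.
Gear mesh: ratio = 25/36 = 0.69444, so the load shaft turns at 98.707 / 0.69444 = 142.14 rad/s.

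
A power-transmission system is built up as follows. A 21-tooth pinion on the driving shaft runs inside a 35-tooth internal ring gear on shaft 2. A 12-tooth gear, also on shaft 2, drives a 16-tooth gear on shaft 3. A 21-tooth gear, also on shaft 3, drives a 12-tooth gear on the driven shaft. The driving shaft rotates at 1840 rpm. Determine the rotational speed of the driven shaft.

1449 rpm

Internal gear: ratio = 35/21 = 1.6667, so shaft 2 turns at 1840 / 1.6667 = 1104 rpm.
Gear mesh: ratio = 16/12 = 1.3333, so shaft 3 turns at 1104 / 1.3333 = 828 rpm.
Gear mesh: ratio = 12/21 = 0.57143, so the driven shaft turns at 828 / 0.57143 = 1449 rpm.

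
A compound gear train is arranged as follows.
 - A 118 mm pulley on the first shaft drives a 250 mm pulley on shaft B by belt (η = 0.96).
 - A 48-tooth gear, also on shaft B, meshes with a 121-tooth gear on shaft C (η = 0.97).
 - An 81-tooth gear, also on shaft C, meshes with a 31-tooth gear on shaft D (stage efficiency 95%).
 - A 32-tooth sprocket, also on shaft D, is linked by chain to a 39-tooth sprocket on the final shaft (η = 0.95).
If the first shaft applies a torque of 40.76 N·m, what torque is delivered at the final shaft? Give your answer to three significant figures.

belt 250/118 = 2.1186 → τ = 40.76·2.1186·0.96 = 82.902 N·m
gear mesh 121/48 = 2.5208 → τ = 82.902·2.5208·0.97 = 202.71 N·m
gear mesh 31/81 = 0.38272 → τ = 202.71·0.38272·0.95 = 73.702 N·m
chain 39/32 = 1.2188 → τ = 73.702·1.2188·0.95 = 85.333 N·m

85.3 N·m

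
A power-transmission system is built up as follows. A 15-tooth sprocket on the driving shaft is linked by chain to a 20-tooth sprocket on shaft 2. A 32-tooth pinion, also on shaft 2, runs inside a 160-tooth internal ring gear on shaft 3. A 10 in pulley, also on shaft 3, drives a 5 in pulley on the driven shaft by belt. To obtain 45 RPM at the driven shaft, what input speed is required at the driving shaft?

150 RPM

Overall ratio R = 1.3333 × 5 × 0.5 = 3.3333.
Required input speed = output speed × R = 45 × 3.3333 = 150 RPM.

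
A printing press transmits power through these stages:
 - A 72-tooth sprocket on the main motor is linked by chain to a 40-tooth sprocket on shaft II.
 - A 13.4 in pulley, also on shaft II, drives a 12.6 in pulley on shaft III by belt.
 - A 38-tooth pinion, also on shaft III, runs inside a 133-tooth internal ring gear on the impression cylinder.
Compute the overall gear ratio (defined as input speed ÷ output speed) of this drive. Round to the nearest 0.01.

1.83

Each stage contributes driven/driver: chain 40/72 = 0.55556, belt 12.6/13.4 = 0.9403, internal gear 133/38 = 3.5.
Overall: 0.55556 × 0.9403 × 3.5 = 1.8284.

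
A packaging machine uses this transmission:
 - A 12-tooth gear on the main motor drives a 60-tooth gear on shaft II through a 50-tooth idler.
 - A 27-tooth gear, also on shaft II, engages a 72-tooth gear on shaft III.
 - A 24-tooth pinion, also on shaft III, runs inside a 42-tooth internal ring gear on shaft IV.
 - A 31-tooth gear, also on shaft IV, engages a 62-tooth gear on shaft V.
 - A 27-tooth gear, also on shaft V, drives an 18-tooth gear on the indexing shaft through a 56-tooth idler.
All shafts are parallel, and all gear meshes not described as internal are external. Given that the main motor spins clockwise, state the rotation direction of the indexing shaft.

the main motor → shaft II: driver → idler → driven is 2 external meshes, 2 reversals → CW.
shaft II → shaft III: external mesh, 1 reversal → CCW.
shaft III → shaft IV: internal mesh, same direction → CCW.
shaft IV → shaft V: external mesh, 1 reversal → CW.
shaft V → the indexing shaft: driver → idler → driven is 2 external meshes, 2 reversals → CW.
6 reversals in total — an even number — so the indexing shaft turns the same way as the main motor.

clockwise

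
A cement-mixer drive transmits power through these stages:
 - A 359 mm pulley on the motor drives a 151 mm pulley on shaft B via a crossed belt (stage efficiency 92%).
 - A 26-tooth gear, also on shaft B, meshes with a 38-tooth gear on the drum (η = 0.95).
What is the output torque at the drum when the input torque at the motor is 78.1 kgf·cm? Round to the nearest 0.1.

belt 151/359 = 0.42061 → τ = 78.1·0.42061·0.92 = 30.222 kgf·cm
gear mesh 38/26 = 1.4615 → τ = 30.222·1.4615·0.95 = 41.962 kgf·cm

42.0 kgf·cm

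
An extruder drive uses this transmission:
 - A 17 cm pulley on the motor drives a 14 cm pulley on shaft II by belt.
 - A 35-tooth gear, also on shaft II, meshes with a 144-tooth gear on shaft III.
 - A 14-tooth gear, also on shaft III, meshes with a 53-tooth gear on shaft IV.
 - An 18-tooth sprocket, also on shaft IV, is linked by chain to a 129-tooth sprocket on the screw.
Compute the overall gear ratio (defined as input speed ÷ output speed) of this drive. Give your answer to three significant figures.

91.9

Each stage contributes driven/driver: belt 14/17 = 0.82353, gear mesh 144/35 = 4.1143, gear mesh 53/14 = 3.7857, chain 129/18 = 7.1667.
Overall: 0.82353 × 4.1143 × 3.7857 × 7.1667 = 91.926.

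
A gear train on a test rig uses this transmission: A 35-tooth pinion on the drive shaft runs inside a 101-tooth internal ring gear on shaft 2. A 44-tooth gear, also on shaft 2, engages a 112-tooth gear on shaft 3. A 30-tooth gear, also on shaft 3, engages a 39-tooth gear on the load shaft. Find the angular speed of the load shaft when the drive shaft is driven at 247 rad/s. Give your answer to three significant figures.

25.9 rad/s

Internal gear: ratio = 101/35 = 2.8857, so shaft 2 turns at 247 / 2.8857 = 85.594 rad/s.
Gear mesh: ratio = 112/44 = 2.5455, so shaft 3 turns at 85.594 / 2.5455 = 33.626 rad/s.
Gear mesh: ratio = 39/30 = 1.3, so the load shaft turns at 33.626 / 1.3 = 25.866 rad/s.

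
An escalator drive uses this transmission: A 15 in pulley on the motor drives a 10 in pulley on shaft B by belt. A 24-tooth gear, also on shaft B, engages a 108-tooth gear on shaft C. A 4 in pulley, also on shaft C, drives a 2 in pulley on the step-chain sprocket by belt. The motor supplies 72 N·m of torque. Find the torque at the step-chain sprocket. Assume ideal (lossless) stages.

Belt: ratio = 10/15 = 0.66667; torque at shaft B = 72 × 0.66667 = 48 N·m.
Gear mesh: ratio = 108/24 = 4.5; torque at shaft C = 48 × 4.5 = 216 N·m.
Belt: ratio = 2/4 = 0.5; torque at the step-chain sprocket = 216 × 0.5 = 108 N·m.

108 N·m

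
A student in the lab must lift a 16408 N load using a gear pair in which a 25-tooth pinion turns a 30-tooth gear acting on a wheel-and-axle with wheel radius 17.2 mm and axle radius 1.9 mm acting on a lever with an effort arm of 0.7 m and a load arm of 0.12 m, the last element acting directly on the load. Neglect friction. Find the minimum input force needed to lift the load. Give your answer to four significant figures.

258.9 N

Gear pair MA = 30/25 = 1.2.
Wheel-and-axle MA = R/r = 17.2/1.9 = 9.0526.
Lever MA = effort arm / load arm = 0.7/0.12 = 5.8333.
Combined ideal MA = 1.2 × 9.0526 × 5.8333 = 63.368.
Effort = load / MA = 16408 / 63.368 = 258.93 N.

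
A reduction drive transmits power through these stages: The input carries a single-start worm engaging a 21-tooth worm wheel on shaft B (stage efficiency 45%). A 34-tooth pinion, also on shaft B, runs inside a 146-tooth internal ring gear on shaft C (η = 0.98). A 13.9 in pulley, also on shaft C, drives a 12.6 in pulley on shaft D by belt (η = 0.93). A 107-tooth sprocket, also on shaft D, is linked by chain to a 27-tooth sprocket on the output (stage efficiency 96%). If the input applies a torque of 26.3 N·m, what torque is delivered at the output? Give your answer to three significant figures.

214 N·m

Worm: ratio = 21/1 = 21; torque at shaft B = 26.3 × 21 × 0.45 = 248.54 N·m.
Internal gear: ratio = 146/34 = 4.2941; torque at shaft C = 248.54 × 4.2941 × 0.98 = 1045.9 N·m.
Belt: ratio = 12.6/13.9 = 0.90647; torque at shaft D = 1045.9 × 0.90647 × 0.93 = 881.71 N·m.
Chain: ratio = 27/107 = 0.25234; torque at the output = 881.71 × 0.25234 × 0.96 = 213.59 N·m.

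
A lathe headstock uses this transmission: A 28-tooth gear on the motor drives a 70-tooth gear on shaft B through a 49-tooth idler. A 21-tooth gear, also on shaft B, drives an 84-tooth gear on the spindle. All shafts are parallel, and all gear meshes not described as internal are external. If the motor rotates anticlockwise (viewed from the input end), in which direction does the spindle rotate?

the motor → shaft B: driver → idler → driven is 2 external meshes, 2 reversals → CCW.
shaft B → the spindle: external mesh, 1 reversal → CW.
3 reversals in total — an odd number — so the spindle turns opposite to the motor.

clockwise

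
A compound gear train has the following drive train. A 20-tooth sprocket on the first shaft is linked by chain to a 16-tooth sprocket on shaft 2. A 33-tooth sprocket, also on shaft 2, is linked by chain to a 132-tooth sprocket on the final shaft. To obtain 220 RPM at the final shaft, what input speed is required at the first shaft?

704 RPM

Overall ratio R = 0.8 × 4 = 3.2.
Required input speed = output speed × R = 220 × 3.2 = 704 RPM.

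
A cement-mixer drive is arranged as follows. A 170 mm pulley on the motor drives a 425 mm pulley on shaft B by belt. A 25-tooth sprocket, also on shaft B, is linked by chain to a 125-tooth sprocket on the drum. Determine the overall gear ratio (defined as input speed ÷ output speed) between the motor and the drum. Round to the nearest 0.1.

Each stage contributes driven/driver: belt 425/170 = 2.5, chain 125/25 = 5.
Overall: 2.5 × 5 = 12.5.

12.5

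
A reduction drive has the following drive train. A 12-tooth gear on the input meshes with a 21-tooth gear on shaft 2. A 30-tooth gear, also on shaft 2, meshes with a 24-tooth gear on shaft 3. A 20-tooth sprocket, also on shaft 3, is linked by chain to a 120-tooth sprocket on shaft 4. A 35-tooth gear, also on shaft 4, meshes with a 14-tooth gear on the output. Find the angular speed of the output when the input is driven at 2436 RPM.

Gear mesh: ratio = 21/12 = 1.75, so shaft 2 turns at 2436 / 1.75 = 1392 RPM.
Gear mesh: ratio = 24/30 = 0.8, so shaft 3 turns at 1392 / 0.8 = 1740 RPM.
Chain: ratio = 120/20 = 6, so shaft 4 turns at 1740 / 6 = 290 RPM.
Gear mesh: ratio = 14/35 = 0.4, so the output turns at 290 / 0.4 = 725 RPM.

725 RPM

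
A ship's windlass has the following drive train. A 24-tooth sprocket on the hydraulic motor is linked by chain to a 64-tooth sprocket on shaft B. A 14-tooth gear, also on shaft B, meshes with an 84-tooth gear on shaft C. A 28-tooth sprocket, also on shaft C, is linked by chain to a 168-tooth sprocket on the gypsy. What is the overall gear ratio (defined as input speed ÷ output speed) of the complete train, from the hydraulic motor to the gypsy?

Each stage contributes driven/driver: chain 64/24 = 2.6667, gear mesh 84/14 = 6, chain 168/28 = 6.
Overall: 2.6667 × 6 × 6 = 96.

96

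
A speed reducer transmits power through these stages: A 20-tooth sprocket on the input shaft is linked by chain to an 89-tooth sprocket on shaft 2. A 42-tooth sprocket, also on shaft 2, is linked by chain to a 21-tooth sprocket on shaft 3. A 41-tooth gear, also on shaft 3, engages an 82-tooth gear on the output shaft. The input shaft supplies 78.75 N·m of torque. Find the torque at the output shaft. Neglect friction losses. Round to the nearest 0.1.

350.4 N·m

Chain: ratio = 89/20 = 4.45; torque at shaft 2 = 78.75 × 4.45 = 350.44 N·m.
Chain: ratio = 21/42 = 0.5; torque at shaft 3 = 350.44 × 0.5 = 175.22 N·m.
Gear mesh: ratio = 82/41 = 2; torque at the output shaft = 175.22 × 2 = 350.44 N·m.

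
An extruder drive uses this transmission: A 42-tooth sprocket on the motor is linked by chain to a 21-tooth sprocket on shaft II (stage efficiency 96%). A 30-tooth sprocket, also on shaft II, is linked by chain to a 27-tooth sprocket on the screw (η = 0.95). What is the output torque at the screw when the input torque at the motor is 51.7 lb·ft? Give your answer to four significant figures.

chain 21/42 = 0.5 → τ = 51.7·0.5·0.96 = 24.816 lb·ft
chain 27/30 = 0.9 → τ = 24.816·0.9·0.95 = 21.218 lb·ft

21.22 lb·ft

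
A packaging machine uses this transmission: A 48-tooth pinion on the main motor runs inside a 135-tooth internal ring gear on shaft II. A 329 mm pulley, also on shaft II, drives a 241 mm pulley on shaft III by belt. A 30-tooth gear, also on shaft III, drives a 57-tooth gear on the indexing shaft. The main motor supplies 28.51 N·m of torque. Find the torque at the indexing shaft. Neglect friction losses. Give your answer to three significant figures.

internal gear 135/48 = 2.8125 → τ = 28.51·2.8125 = 80.184 N·m
belt 241/329 = 0.73252 → τ = 80.184·0.73252 = 58.737 N·m
gear mesh 57/30 = 1.9 → τ = 58.737·1.9 = 111.6 N·m

112 N·m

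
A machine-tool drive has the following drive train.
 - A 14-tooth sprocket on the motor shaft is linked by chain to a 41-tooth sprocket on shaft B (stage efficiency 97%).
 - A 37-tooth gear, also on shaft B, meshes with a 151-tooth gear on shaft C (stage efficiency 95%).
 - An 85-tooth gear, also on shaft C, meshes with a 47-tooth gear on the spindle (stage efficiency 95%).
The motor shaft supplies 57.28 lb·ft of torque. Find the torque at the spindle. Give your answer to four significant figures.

331.4 lb·ft

chain 41/14 = 2.9286 → τ = 57.28·2.9286·0.97 = 162.72 lb·ft
gear mesh 151/37 = 4.0811 → τ = 162.72·4.0811·0.95 = 630.85 lb·ft
gear mesh 47/85 = 0.55294 → τ = 630.85·0.55294·0.95 = 331.38 lb·ft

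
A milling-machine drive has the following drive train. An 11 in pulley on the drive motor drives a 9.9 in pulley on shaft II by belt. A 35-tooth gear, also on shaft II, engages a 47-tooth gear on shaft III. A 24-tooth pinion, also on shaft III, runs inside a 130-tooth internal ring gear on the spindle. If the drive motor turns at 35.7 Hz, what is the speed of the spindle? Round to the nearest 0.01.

the drive motor → shaft II (belt, 9.9/11): 35.7 ÷ 0.9 = 39.667 Hz
shaft II → shaft III (gear mesh, 47/35): 39.667 ÷ 1.3429 = 29.539 Hz
shaft III → the spindle (internal gear, 130/24): 29.539 ÷ 5.4167 = 5.4534 Hz

5.45 Hz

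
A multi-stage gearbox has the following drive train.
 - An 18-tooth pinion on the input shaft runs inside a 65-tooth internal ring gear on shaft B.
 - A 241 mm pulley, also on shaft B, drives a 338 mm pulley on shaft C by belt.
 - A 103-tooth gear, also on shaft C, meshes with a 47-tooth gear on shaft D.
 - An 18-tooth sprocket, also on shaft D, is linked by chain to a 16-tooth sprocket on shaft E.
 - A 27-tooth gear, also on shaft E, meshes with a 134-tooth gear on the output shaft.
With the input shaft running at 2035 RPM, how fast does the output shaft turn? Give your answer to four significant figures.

199.6 RPM

the input shaft → shaft B (internal gear, 65/18): 2035 ÷ 3.6111 = 563.54 RPM
shaft B → shaft C (belt, 338/241): 563.54 ÷ 1.4025 = 401.81 RPM
shaft C → shaft D (gear mesh, 47/103): 401.81 ÷ 0.45631 = 880.57 RPM
shaft D → shaft E (chain, 16/18): 880.57 ÷ 0.88889 = 990.64 RPM
shaft E → the output shaft (gear mesh, 134/27): 990.64 ÷ 4.963 = 199.61 RPM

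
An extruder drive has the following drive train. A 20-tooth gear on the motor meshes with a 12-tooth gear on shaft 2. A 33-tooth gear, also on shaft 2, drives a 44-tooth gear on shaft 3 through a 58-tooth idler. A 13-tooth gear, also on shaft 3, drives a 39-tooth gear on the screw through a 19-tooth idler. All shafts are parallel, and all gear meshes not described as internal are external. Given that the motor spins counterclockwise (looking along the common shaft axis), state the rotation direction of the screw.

the motor → shaft 2: external mesh, 1 reversal → CW.
shaft 2 → shaft 3: driver → idler → driven is 2 external meshes, 2 reversals → CW.
shaft 3 → the screw: driver → idler → driven is 2 external meshes, 2 reversals → CW.
5 reversals in total — an odd number — so the screw turns opposite to the motor.

clockwise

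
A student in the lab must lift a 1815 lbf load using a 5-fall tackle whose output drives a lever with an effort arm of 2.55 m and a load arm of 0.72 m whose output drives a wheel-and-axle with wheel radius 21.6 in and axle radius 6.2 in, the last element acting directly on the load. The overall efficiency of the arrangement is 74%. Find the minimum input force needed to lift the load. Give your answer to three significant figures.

39.8 lbf

Block-and-tackle MA = number of supporting rope parts = 5.
Lever MA = effort arm / load arm = 2.55/0.72 = 3.5417.
Wheel-and-axle MA = R/r = 21.6/6.2 = 3.4839.
Combined ideal MA = 5 × 3.5417 × 3.4839 = 61.694.
Actual MA = 61.694 × 0.74 = 45.653.
Effort = load / actual MA = 1815 / 45.653 = 39.756 lbf.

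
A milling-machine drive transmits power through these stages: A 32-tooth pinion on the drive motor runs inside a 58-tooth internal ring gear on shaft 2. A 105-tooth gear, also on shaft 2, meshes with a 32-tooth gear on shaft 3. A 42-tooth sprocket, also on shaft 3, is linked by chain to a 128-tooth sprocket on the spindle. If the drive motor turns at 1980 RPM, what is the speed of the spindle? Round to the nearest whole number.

Internal gear: ratio = 58/32 = 1.8125, so shaft 2 turns at 1980 / 1.8125 = 1092.4 RPM.
Gear mesh: ratio = 32/105 = 0.30476, so shaft 3 turns at 1092.4 / 0.30476 = 3584.5 RPM.
Chain: ratio = 128/42 = 3.0476, so the spindle turns at 3584.5 / 3.0476 = 1176.2 RPM.

1176 RPM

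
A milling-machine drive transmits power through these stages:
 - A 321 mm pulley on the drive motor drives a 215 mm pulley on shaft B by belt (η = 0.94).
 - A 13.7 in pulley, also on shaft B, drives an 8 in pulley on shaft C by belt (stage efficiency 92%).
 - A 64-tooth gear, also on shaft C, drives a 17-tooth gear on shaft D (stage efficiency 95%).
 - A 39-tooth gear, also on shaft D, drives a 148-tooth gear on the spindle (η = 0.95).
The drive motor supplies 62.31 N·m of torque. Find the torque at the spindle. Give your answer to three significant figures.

19.2 N·m

Belt: ratio = 215/321 = 0.66978; torque at shaft B = 62.31 × 0.66978 × 0.94 = 39.23 N·m.
Belt: ratio = 8/13.7 = 0.58394; torque at shaft C = 39.23 × 0.58394 × 0.92 = 21.075 N·m.
Gear mesh: ratio = 17/64 = 0.26562; torque at shaft D = 21.075 × 0.26562 × 0.95 = 5.3183 N·m.
Gear mesh: ratio = 148/39 = 3.7949; torque at the spindle = 5.3183 × 3.7949 × 0.95 = 19.173 N·m.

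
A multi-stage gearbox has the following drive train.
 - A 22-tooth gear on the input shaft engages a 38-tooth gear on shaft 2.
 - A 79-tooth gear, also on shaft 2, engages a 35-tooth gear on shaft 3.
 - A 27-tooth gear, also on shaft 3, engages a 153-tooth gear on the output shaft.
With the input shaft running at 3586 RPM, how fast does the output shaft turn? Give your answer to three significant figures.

827 RPM

Gear mesh: ratio = 38/22 = 1.7273, so shaft 2 turns at 3586 / 1.7273 = 2076.1 RPM.
Gear mesh: ratio = 35/79 = 0.44304, so shaft 3 turns at 2076.1 / 0.44304 = 4686.1 RPM.
Gear mesh: ratio = 153/27 = 5.6667, so the output shaft turns at 4686.1 / 5.6667 = 826.95 RPM.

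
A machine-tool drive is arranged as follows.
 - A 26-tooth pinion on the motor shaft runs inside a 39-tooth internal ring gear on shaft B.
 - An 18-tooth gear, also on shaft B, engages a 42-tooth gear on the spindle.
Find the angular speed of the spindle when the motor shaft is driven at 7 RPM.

the motor shaft → shaft B (internal gear, 39/26): 7 ÷ 1.5 = 4.6667 RPM
shaft B → the spindle (gear mesh, 42/18): 4.6667 ÷ 2.3333 = 2 RPM

2 RPM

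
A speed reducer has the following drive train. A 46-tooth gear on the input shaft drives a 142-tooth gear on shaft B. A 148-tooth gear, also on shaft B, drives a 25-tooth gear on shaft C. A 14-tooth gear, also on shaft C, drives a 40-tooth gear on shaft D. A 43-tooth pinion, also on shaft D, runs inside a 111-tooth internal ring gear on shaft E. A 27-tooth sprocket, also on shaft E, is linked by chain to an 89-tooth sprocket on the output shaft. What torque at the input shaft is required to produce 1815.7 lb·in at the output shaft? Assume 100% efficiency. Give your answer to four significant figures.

Overall ratio R = 3.087 × 0.16892 × 2.8571 × 2.5814 × 3.2963 = 12.677.
Input torque = output torque / R = 1815.7 / 12.677 = 143.23 lb·in.

143.2 lb·in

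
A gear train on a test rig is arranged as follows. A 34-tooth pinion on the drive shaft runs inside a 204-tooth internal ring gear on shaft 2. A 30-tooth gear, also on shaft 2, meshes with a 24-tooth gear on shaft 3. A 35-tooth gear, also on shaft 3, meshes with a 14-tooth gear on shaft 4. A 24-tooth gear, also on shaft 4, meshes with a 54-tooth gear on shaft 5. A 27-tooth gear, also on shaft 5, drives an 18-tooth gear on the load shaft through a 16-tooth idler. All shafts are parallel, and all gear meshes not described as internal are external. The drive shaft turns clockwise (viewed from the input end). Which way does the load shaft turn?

the drive shaft → shaft 2: internal mesh, same direction → CW.
shaft 2 → shaft 3: external mesh, 1 reversal → CCW.
shaft 3 → shaft 4: external mesh, 1 reversal → CW.
shaft 4 → shaft 5: external mesh, 1 reversal → CCW.
shaft 5 → the load shaft: driver → idler → driven is 2 external meshes, 2 reversals → CCW.
5 reversals in total — an odd number — so the load shaft turns opposite to the drive shaft.

counterclockwise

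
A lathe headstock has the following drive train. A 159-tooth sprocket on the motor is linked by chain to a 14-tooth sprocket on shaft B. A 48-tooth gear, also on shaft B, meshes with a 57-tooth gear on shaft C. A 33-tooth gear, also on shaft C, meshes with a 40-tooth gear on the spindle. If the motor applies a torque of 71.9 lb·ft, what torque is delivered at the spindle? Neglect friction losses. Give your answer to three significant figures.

After the chain (14/159): 71.9 × 0.08805 = 6.3308 lb·ft
After the gear mesh (57/48): 6.3308 × 1.1875 = 7.5178 lb·ft
After the gear mesh (40/33): 7.5178 × 1.2121 = 9.1125 lb·ft

9.11 lb·ft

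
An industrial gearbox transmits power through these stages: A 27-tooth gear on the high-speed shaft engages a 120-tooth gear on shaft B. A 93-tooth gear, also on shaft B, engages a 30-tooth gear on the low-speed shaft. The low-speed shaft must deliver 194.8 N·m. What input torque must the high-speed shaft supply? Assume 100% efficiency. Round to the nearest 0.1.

Overall ratio R = 4.4444 × 0.32258 = 1.4337.
Input torque = output torque / R = 194.8 / 1.4337 = 135.87 N·m.

135.9 N·m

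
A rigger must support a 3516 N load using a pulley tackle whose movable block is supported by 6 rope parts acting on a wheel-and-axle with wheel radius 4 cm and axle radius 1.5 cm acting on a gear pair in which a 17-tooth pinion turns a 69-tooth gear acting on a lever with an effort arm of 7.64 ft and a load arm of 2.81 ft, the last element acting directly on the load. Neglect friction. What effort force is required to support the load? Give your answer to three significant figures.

19.9 N

Block-and-tackle MA = number of supporting rope parts = 6.
Wheel-and-axle MA = R/r = 4/1.5 = 2.6667.
Gear pair MA = 69/17 = 4.0588.
Lever MA = effort arm / load arm = 7.64/2.81 = 2.7189.
Combined ideal MA = 6 × 2.6667 × 4.0588 × 2.7189 = 176.57.
Effort = load / MA = 3516 / 176.57 = 19.913 N.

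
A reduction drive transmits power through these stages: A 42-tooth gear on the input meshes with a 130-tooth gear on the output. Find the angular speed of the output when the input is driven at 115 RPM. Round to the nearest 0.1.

the input → the output (gear mesh, 130/42): 115 ÷ 3.0952 = 37.154 RPM

37.2 RPM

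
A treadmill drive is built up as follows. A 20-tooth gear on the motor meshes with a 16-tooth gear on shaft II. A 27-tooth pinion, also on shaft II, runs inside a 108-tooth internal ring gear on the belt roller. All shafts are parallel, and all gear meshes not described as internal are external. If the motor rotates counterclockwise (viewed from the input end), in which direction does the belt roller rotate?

the motor → shaft II: external mesh, 1 reversal → CW.
shaft II → the belt roller: internal mesh, same direction → CW.
1 reversal in total — an odd number — so the belt roller turns opposite to the motor.

clockwise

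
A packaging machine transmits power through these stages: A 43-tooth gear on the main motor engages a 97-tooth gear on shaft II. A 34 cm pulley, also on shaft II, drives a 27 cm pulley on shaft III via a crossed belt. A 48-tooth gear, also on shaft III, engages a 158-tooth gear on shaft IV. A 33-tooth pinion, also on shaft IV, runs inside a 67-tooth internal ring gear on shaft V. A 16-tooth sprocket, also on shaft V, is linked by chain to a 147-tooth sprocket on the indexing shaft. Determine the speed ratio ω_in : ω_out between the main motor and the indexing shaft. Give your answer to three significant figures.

110

Each stage contributes driven/driver: gear mesh 97/43 = 2.2558, belt 27/34 = 0.79412, gear mesh 158/48 = 3.2917, internal gear 67/33 = 2.0303, chain 147/16 = 9.1875.
Overall: 2.2558 × 0.79412 × 3.2917 × 2.0303 × 9.1875 = 109.99.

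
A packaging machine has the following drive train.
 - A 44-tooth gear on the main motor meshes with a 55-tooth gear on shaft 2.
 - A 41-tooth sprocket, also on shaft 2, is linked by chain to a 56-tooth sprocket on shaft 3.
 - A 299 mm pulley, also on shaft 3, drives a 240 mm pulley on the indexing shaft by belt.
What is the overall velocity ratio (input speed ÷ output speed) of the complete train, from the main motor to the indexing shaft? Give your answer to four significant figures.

Each stage contributes driven/driver: gear mesh 55/44 = 1.25, chain 56/41 = 1.3659, belt 240/299 = 0.80268.
Overall: 1.25 × 1.3659 × 0.80268 = 1.3704.

1.370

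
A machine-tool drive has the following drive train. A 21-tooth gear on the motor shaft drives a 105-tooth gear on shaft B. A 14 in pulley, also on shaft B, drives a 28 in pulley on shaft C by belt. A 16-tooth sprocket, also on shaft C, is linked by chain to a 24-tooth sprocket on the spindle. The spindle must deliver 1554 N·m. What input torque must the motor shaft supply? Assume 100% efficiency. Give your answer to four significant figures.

Overall ratio R = 5 × 2 × 1.5 = 15.
Input torque = output torque / R = 1554 / 15 = 103.6 N·m.

103.6 N·m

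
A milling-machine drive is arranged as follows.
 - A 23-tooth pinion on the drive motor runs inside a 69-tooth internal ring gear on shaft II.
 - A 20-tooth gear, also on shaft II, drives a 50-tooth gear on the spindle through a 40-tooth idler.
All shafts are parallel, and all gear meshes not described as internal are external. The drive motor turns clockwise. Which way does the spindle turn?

clockwise

the drive motor → shaft II: internal mesh, same direction → CW.
shaft II → the spindle: driver → idler → driven is 2 external meshes, 2 reversals → CW.
2 reversals in total — an even number — so the spindle turns the same way as the drive motor.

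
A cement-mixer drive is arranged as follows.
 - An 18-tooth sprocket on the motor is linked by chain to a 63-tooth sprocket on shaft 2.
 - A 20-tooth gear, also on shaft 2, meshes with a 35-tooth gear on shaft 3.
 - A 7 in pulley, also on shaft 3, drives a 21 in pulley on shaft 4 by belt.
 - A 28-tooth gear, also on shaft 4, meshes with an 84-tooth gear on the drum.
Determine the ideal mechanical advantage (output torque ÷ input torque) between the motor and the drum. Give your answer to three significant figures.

55.1

Each stage contributes driven/driver: chain 63/18 = 3.5, gear mesh 35/20 = 1.75, belt 21/7 = 3, gear mesh 84/28 = 3.
Overall: 3.5 × 1.75 × 3 × 3 = 55.125.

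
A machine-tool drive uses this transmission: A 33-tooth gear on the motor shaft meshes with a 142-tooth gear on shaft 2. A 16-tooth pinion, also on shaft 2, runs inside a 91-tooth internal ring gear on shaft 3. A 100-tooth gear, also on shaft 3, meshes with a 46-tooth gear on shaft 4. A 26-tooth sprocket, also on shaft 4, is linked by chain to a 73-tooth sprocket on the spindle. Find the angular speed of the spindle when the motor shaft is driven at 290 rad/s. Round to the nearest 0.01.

Gear mesh: ratio = 142/33 = 4.303, so shaft 2 turns at 290 / 4.303 = 67.394 rad/s.
Internal gear: ratio = 91/16 = 5.6875, so shaft 3 turns at 67.394 / 5.6875 = 11.85 rad/s.
Gear mesh: ratio = 46/100 = 0.46, so shaft 4 turns at 11.85 / 0.46 = 25.76 rad/s.
Chain: ratio = 73/26 = 2.8077, so the spindle turns at 25.76 / 2.8077 = 9.1748 rad/s.

9.17 rad/s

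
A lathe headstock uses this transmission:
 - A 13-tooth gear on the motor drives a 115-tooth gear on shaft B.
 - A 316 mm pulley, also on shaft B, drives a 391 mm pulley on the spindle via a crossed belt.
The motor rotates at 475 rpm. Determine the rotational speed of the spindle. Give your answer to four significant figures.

43.40 rpm

the motor → shaft B (gear mesh, 115/13): 475 ÷ 8.8462 = 53.696 rpm
shaft B → the spindle (belt, 391/316): 53.696 ÷ 1.2373 = 43.396 rpm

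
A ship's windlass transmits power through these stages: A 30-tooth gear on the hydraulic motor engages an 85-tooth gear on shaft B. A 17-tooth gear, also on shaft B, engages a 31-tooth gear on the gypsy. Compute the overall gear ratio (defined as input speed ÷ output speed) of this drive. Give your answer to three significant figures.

Each stage contributes driven/driver: gear mesh 85/30 = 2.8333, gear mesh 31/17 = 1.8235.
Overall: 2.8333 × 1.8235 = 5.1667.

5.17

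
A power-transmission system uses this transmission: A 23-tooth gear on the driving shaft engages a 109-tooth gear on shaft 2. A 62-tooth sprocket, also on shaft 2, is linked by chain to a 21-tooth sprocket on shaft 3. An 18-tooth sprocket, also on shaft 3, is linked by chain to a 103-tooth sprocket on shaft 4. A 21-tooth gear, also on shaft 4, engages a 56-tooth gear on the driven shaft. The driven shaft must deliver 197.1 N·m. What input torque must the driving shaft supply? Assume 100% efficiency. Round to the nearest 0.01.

Overall ratio R = 4.7391 × 0.33871 × 5.7222 × 2.6667 = 24.494.
Input torque = output torque / R = 197.1 / 24.494 = 8.0469 N·m.

8.05 N·m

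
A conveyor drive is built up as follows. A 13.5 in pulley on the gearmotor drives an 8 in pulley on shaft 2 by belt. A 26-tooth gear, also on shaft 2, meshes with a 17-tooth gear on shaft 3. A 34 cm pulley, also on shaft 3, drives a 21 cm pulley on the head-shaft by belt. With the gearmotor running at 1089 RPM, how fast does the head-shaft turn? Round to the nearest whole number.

4550 RPM

belt 8/13.5 = 0.59259 → 1089/0.59259 = 1837.7 RPM
gear mesh 17/26 = 0.65385 → 1837.7/0.65385 = 2810.6 RPM
belt 21/34 = 0.61765 → 2810.6/0.61765 = 4550.5 RPM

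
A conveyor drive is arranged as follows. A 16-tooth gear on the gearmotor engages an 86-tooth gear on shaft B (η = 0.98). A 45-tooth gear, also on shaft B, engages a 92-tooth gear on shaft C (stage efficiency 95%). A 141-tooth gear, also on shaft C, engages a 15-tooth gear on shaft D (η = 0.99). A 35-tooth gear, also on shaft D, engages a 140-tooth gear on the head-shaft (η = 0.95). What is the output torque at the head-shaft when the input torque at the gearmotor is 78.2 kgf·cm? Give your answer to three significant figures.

320 kgf·cm

After the gear mesh (86/16): 78.2 × 5.375 × 0.98 = 411.92 kgf·cm
After the gear mesh (92/45): 411.92 × 2.0444 × 0.95 = 800.04 kgf·cm
After the gear mesh (15/141): 800.04 × 0.10638 × 0.99 = 84.259 kgf·cm
After the gear mesh (140/35): 84.259 × 4 × 0.95 = 320.19 kgf·cm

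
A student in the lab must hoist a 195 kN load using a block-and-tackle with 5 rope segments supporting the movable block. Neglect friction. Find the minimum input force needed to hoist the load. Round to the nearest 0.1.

Block-and-tackle MA = number of supporting rope parts = 5.
Effort = load / MA = 195 / 5 = 39 kN.

39.0 kN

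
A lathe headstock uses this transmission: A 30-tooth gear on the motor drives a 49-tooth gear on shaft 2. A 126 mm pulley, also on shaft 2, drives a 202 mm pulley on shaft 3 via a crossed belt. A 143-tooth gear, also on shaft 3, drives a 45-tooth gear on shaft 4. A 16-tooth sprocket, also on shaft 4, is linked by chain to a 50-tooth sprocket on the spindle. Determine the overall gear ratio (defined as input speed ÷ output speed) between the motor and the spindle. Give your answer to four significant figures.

Each stage contributes driven/driver: gear mesh 49/30 = 1.6333, belt 202/126 = 1.6032, gear mesh 45/143 = 0.31469, chain 50/16 = 3.125.
Overall: 1.6333 × 1.6032 × 0.31469 × 3.125 = 2.575.

2.575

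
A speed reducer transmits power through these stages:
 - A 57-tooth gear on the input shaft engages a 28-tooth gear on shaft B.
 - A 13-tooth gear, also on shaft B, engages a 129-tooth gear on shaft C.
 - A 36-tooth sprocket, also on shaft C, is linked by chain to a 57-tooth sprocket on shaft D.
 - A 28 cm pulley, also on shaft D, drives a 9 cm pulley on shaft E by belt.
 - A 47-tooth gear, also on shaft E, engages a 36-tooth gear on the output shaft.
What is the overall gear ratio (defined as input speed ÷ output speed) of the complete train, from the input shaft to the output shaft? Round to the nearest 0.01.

Each stage contributes driven/driver: gear mesh 28/57 = 0.49123, gear mesh 129/13 = 9.9231, chain 57/36 = 1.5833, belt 9/28 = 0.32143, gear mesh 36/47 = 0.76596.
Overall: 0.49123 × 9.9231 × 1.5833 × 0.32143 × 0.76596 = 1.9002.

1.90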